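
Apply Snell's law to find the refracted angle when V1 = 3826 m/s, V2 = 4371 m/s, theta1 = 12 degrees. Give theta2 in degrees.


sin(theta1) = sin(12 deg) = 0.207912
sin(theta2) = V2/V1 * sin(theta1) = 4371/3826 * 0.207912 = 0.237528
theta2 = arcsin(0.237528) = 13.7407 degrees

13.7407


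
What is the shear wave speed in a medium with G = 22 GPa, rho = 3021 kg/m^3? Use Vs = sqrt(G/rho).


Convert G to Pa: G = 22e9 Pa
Compute G/rho = 22e9 / 3021 = 7282356.8355
Vs = sqrt(7282356.8355) = 2698.58 m/s

2698.58


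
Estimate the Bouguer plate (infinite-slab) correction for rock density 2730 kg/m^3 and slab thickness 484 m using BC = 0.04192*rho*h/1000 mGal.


BC = 0.04192 * rho * h / 1000
= 0.04192 * 2730 * 484 / 1000
= 55.3897 mGal

55.3897


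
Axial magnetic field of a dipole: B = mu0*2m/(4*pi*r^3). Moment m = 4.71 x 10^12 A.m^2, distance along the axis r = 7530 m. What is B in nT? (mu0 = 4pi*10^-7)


m = 4.71 x 10^12 = 4710000000000 A.m^2
2m = 9420000000000 A.m^2
r^3 = 7530^3 = 426957777000
B = (4pi*10^-7) * 9420000000000 / (4*pi * 426957777000) * 1e9
= 11837521.118726 / 5365309662464.92 * 1e9
= 2206.3072 nT

2206.3072


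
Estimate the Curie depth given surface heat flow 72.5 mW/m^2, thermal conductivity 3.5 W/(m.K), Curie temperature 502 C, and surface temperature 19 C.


T_Curie - T_surf = 502 - 19 = 483 C
Convert q to W/m^2: 72.5 mW/m^2 = 0.0725 W/m^2
d = 483 * 3.5 / 0.0725 = 23317.24 m

23317.24


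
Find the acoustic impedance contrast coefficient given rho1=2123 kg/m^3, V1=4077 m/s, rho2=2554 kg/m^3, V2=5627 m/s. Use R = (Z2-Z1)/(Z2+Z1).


Z1 = 2123 * 4077 = 8655471
Z2 = 2554 * 5627 = 14371358
R = (14371358 - 8655471) / (14371358 + 8655471) = 5715887 / 23026829 = 0.2482

0.2482


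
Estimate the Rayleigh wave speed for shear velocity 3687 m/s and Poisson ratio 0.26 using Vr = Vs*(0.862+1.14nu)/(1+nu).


Numerator factor = 0.862 + 1.14*0.26 = 1.1584
Denominator = 1 + 0.26 = 1.26
Vr = 3687 * 1.1584 / 1.26 = 3389.7 m/s

3389.7


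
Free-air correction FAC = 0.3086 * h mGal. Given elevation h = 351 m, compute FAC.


FAC = 0.3086 * h
= 0.3086 * 351
= 108.3186 mGal

108.3186


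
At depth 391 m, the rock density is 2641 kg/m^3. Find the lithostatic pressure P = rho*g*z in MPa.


P = rho * g * z / 1e6
= 2641 * 9.81 * 391 / 1e6
= 10130110.11 / 1e6
= 10.1301 MPa

10.1301


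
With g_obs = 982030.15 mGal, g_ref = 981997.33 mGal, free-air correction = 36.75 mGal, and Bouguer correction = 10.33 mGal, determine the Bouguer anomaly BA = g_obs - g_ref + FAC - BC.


BA = g_obs - g_ref + FAC - BC
= 982030.15 - 981997.33 + 36.75 - 10.33
= 59.24 mGal

59.24


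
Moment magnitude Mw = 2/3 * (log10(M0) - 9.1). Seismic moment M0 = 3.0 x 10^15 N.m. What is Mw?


log10(M0) = log10(3.0 x 10^15) = 15.4771
Mw = 2/3 * (15.4771 - 9.1)
= 2/3 * 6.3771
= 4.25

4.25


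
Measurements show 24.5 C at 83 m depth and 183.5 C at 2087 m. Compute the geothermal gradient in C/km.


dT = 183.5 - 24.5 = 159.0 C
dz = 2087 - 83 = 2004 m
gradient = dT/dz * 1000 = 159.0/2004 * 1000 = 79.3413 C/km

79.3413


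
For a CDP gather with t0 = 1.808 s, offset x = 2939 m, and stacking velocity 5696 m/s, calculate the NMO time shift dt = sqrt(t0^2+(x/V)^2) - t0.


x/Vnmo = 2939/5696 = 0.515976
(x/Vnmo)^2 = 0.266231
t0^2 = 3.268864
sqrt(3.268864 + 0.266231) = 1.880185
dt = 1.880185 - 1.808 = 0.072185

0.072185


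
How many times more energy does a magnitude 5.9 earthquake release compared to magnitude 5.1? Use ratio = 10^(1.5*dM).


M2 - M1 = 5.9 - 5.1 = 0.8
1.5 * 0.8 = 1.2
ratio = 10^1.2 = 15.85

15.85


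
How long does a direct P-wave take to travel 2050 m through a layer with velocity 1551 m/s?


t = x / V
= 2050 / 1551
= 1.3217 s

1.3217


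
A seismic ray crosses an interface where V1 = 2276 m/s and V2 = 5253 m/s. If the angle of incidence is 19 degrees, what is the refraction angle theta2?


sin(theta1) = sin(19 deg) = 0.325568
sin(theta2) = V2/V1 * sin(theta1) = 5253/2276 * 0.325568 = 0.75141
theta2 = arcsin(0.75141) = 48.7127 degrees

48.7127


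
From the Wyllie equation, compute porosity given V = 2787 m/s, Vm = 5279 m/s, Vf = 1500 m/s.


1/V - 1/Vm = 1/2787 - 1/5279 = 0.00016938
1/Vf - 1/Vm = 1/1500 - 1/5279 = 0.00047724
phi = 0.00016938 / 0.00047724 = 0.3549

0.3549


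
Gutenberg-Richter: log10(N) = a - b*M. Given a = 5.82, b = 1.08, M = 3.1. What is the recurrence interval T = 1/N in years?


log10(N) = 5.82 - 1.08*3.1 = 2.472
N = 10^2.472 = 296.483139
T = 1/N = 1/296.483139 = 0.0034 years

0.0034


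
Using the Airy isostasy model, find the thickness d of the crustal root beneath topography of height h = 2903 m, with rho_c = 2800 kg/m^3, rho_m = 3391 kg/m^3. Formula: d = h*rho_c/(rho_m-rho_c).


rho_m - rho_c = 3391 - 2800 = 591
d = 2903 * 2800 / 591
= 8128400 / 591
= 13753.64 m

13753.64


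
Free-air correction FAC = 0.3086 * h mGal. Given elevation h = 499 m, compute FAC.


FAC = 0.3086 * h
= 0.3086 * 499
= 153.9914 mGal

153.9914


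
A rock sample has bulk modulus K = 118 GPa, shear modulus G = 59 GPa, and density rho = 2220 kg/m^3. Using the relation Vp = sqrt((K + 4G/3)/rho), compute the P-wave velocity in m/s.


First compute the effective modulus:
K + 4G/3 = 118e9 + 4*59e9/3 = 196666666666.67 Pa
Then divide by density:
196666666666.67 / 2220 = 88588588.5886 Pa/(kg/m^3)
Take the square root:
Vp = sqrt(88588588.5886) = 9412.15 m/s

9412.15


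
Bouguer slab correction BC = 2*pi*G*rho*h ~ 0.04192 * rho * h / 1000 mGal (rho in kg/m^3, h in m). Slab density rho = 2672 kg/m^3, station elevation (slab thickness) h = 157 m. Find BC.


BC = 0.04192 * rho * h / 1000
= 0.04192 * 2672 * 157 / 1000
= 17.5856 mGal

17.5856


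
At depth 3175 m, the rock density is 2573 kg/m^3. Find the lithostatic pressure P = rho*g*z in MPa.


P = rho * g * z / 1e6
= 2573 * 9.81 * 3175 / 1e6
= 80140587.75 / 1e6
= 80.1406 MPa

80.1406


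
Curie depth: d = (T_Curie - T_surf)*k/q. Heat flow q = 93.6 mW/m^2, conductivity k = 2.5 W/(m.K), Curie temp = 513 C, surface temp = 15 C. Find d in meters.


T_Curie - T_surf = 513 - 15 = 498 C
Convert q to W/m^2: 93.6 mW/m^2 = 0.0936 W/m^2
d = 498 * 2.5 / 0.0936 = 13301.28 m

13301.28


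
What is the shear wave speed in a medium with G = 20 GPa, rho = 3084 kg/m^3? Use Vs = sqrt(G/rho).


Convert G to Pa: G = 20e9 Pa
Compute G/rho = 20e9 / 3084 = 6485084.3061
Vs = sqrt(6485084.3061) = 2546.58 m/s

2546.58


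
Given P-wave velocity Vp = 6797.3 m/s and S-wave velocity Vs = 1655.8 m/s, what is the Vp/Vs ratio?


Vp/Vs = 6797.3 / 1655.8
= 4.1051

4.1051


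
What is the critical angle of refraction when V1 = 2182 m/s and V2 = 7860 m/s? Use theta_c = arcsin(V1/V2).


V1/V2 = 2182/7860 = 0.277608
theta_c = arcsin(0.277608) = 16.1175 degrees

16.1175


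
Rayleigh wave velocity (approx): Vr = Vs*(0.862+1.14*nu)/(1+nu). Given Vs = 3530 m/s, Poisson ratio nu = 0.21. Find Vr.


Numerator factor = 0.862 + 1.14*0.21 = 1.1014
Denominator = 1 + 0.21 = 1.21
Vr = 3530 * 1.1014 / 1.21 = 3213.18 m/s

3213.18


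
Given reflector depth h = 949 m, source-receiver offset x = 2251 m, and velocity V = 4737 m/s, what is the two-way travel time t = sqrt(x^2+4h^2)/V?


x^2 + 4h^2 = 2251^2 + 4*949^2 = 5067001 + 3602404 = 8669405
sqrt(8669405) = 2944.3853
t = 2944.3853 / 4737 = 0.6216 s

0.6216


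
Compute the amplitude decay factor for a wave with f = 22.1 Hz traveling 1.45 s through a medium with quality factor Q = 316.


pi*f*t/Q = pi*22.1*1.45/316 = 0.318583
A/A0 = exp(-0.318583) = 0.727178

0.727178


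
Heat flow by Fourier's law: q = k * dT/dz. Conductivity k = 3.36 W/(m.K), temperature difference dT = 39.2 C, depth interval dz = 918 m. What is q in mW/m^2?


q = k * dT / dz * 1000
= 3.36 * 39.2 / 918 * 1000
= 0.143477 * 1000
= 143.4771 mW/m^2

143.4771


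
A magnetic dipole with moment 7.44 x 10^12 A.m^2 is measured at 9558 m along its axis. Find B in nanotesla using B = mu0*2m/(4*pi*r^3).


m = 7.44 x 10^12 = 7440000000000 A.m^2
2m = 14880000000000 A.m^2
r^3 = 9558^3 = 873174569112
B = (4pi*10^-7) * 14880000000000 / (4*pi * 873174569112) * 1e9
= 18698759.474166 / 10972635246494.77 * 1e9
= 1704.1266 nT

1704.1266


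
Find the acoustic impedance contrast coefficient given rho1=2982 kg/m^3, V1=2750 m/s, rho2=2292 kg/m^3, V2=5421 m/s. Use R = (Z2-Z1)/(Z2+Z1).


Z1 = 2982 * 2750 = 8200500
Z2 = 2292 * 5421 = 12424932
R = (12424932 - 8200500) / (12424932 + 8200500) = 4224432 / 20625432 = 0.2048

0.2048


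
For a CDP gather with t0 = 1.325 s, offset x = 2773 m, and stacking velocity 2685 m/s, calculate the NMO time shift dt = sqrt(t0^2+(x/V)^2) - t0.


x/Vnmo = 2773/2685 = 1.032775
(x/Vnmo)^2 = 1.066624
t0^2 = 1.755625
sqrt(1.755625 + 1.066624) = 1.679955
dt = 1.679955 - 1.325 = 0.354955

0.354955


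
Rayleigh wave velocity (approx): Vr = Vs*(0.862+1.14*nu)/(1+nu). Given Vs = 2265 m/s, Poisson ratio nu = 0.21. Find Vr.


Numerator factor = 0.862 + 1.14*0.21 = 1.1014
Denominator = 1 + 0.21 = 1.21
Vr = 2265 * 1.1014 / 1.21 = 2061.71 m/s

2061.71


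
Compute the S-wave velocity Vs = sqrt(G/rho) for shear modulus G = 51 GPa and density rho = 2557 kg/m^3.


Convert G to Pa: G = 51e9 Pa
Compute G/rho = 51e9 / 2557 = 19945248.3379
Vs = sqrt(19945248.3379) = 4466.01 m/s

4466.01


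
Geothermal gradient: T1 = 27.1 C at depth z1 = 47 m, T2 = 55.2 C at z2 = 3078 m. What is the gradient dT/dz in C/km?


dT = 55.2 - 27.1 = 28.1 C
dz = 3078 - 47 = 3031 m
gradient = dT/dz * 1000 = 28.1/3031 * 1000 = 9.2709 C/km

9.2709


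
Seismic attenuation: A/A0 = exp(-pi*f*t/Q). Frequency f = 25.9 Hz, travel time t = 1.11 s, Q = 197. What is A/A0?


pi*f*t/Q = pi*25.9*1.11/197 = 0.458465
A/A0 = exp(-0.458465) = 0.632253

0.632253


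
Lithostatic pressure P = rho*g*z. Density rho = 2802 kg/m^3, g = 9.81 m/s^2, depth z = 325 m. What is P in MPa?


P = rho * g * z / 1e6
= 2802 * 9.81 * 325 / 1e6
= 8933476.5 / 1e6
= 8.9335 MPa

8.9335


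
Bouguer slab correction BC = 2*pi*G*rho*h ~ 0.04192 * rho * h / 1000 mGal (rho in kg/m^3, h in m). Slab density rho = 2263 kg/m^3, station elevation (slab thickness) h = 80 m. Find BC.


BC = 0.04192 * rho * h / 1000
= 0.04192 * 2263 * 80 / 1000
= 7.5892 mGal

7.5892


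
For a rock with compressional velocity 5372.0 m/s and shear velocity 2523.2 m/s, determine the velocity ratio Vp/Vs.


Vp/Vs = 5372.0 / 2523.2
= 2.129

2.129


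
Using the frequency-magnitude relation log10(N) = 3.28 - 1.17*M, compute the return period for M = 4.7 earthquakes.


log10(N) = 3.28 - 1.17*4.7 = -2.219
N = 10^-2.219 = 0.006039
T = 1/N = 1/0.006039 = 165.577 years

165.577


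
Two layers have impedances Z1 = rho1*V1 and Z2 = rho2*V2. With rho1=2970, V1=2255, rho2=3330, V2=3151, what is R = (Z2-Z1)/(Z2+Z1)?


Z1 = 2970 * 2255 = 6697350
Z2 = 3330 * 3151 = 10492830
R = (10492830 - 6697350) / (10492830 + 6697350) = 3795480 / 17190180 = 0.2208

0.2208


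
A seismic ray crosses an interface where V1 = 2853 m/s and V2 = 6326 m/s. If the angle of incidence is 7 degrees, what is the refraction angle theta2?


sin(theta1) = sin(7 deg) = 0.121869
sin(theta2) = V2/V1 * sin(theta1) = 6326/2853 * 0.121869 = 0.270223
theta2 = arcsin(0.270223) = 15.6775 degrees

15.6775


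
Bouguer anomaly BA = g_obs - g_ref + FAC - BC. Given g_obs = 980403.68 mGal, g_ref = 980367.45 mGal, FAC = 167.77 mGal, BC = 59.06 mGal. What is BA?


BA = g_obs - g_ref + FAC - BC
= 980403.68 - 980367.45 + 167.77 - 59.06
= 144.94 mGal

144.94


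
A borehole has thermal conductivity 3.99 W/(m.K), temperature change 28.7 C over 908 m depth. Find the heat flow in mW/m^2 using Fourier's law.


q = k * dT / dz * 1000
= 3.99 * 28.7 / 908 * 1000
= 0.126116 * 1000
= 126.1156 mW/m^2

126.1156


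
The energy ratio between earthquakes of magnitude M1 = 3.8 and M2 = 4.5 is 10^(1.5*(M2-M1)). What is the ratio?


M2 - M1 = 4.5 - 3.8 = 0.7
1.5 * 0.7 = 1.05
ratio = 10^1.05 = 11.22

11.22


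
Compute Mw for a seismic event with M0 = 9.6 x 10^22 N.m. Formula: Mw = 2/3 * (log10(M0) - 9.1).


log10(M0) = log10(9.6 x 10^22) = 22.9823
Mw = 2/3 * (22.9823 - 9.1)
= 2/3 * 13.8823
= 9.25

9.25


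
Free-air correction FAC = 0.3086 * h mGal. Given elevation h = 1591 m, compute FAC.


FAC = 0.3086 * h
= 0.3086 * 1591
= 490.9826 mGal

490.9826


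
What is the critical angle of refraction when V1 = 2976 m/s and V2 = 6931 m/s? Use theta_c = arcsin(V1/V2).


V1/V2 = 2976/6931 = 0.429375
theta_c = arcsin(0.429375) = 25.4279 degrees

25.4279


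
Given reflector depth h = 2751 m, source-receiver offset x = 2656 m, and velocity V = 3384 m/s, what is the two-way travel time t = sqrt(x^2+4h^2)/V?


x^2 + 4h^2 = 2656^2 + 4*2751^2 = 7054336 + 30272004 = 37326340
sqrt(37326340) = 6109.5286
t = 6109.5286 / 3384 = 1.8054 s

1.8054


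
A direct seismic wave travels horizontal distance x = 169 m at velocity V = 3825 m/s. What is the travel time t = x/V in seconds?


t = x / V
= 169 / 3825
= 0.0442 s

0.0442


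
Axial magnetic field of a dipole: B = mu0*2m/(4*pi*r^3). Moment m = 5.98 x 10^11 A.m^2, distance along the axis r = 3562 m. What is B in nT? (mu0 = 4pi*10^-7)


m = 5.98 x 10^11 = 598000000000 A.m^2
2m = 1196000000000 A.m^2
r^3 = 3562^3 = 45194100328
B = (4pi*10^-7) * 1196000000000 / (4*pi * 45194100328) * 1e9
= 1502937.925477 / 567925814304.18 * 1e9
= 2646.3631 nT

2646.3631


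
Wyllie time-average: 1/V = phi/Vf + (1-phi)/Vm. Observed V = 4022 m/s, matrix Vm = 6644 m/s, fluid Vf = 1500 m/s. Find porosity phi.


1/V - 1/Vm = 1/4022 - 1/6644 = 9.812e-05
1/Vf - 1/Vm = 1/1500 - 1/6644 = 0.00051615
phi = 9.812e-05 / 0.00051615 = 0.1901

0.1901


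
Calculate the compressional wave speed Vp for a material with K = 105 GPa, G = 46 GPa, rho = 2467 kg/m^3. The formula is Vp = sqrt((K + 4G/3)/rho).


First compute the effective modulus:
K + 4G/3 = 105e9 + 4*46e9/3 = 166333333333.33 Pa
Then divide by density:
166333333333.33 / 2467 = 67423321.1728 Pa/(kg/m^3)
Take the square root:
Vp = sqrt(67423321.1728) = 8211.17 m/s

8211.17


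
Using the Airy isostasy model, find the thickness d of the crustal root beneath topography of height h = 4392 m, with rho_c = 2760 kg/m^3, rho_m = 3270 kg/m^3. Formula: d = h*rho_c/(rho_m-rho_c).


rho_m - rho_c = 3270 - 2760 = 510
d = 4392 * 2760 / 510
= 12121920 / 510
= 23768.47 m

23768.47


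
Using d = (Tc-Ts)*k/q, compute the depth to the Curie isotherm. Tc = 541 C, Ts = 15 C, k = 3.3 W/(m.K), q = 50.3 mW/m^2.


T_Curie - T_surf = 541 - 15 = 526 C
Convert q to W/m^2: 50.3 mW/m^2 = 0.0503 W/m^2
d = 526 * 3.3 / 0.0503 = 34508.95 m

34508.95


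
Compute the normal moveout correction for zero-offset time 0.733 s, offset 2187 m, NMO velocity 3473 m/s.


x/Vnmo = 2187/3473 = 0.629715
(x/Vnmo)^2 = 0.396541
t0^2 = 0.537289
sqrt(0.537289 + 0.396541) = 0.966349
dt = 0.966349 - 0.733 = 0.233349

0.233349


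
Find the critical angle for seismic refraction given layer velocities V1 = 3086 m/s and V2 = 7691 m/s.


V1/V2 = 3086/7691 = 0.401248
theta_c = arcsin(0.401248) = 23.6562 degrees

23.6562


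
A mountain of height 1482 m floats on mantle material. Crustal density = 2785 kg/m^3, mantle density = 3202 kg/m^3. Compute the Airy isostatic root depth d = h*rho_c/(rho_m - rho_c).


rho_m - rho_c = 3202 - 2785 = 417
d = 1482 * 2785 / 417
= 4127370 / 417
= 9897.77 m

9897.77


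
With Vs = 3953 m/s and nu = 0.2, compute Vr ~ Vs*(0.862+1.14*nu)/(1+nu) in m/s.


Numerator factor = 0.862 + 1.14*0.2 = 1.09
Denominator = 1 + 0.2 = 1.2
Vr = 3953 * 1.09 / 1.2 = 3590.64 m/s

3590.64


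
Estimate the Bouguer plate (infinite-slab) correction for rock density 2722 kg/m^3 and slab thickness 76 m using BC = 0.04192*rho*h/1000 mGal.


BC = 0.04192 * rho * h / 1000
= 0.04192 * 2722 * 76 / 1000
= 8.6721 mGal

8.6721


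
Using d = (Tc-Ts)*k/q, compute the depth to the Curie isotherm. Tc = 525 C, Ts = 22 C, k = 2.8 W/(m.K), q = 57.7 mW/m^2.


T_Curie - T_surf = 525 - 22 = 503 C
Convert q to W/m^2: 57.7 mW/m^2 = 0.0577 W/m^2
d = 503 * 2.8 / 0.0577 = 24409.01 m

24409.01


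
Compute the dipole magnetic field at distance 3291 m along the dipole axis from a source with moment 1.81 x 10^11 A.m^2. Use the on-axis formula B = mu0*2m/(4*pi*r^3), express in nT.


m = 1.81 x 10^11 = 181000000000 A.m^2
2m = 362000000000 A.m^2
r^3 = 3291^3 = 35643771171
B = (4pi*10^-7) * 362000000000 / (4*pi * 35643771171) * 1e9
= 454902.61624 / 447912838628.2 * 1e9
= 1015.6052 nT

1015.6052


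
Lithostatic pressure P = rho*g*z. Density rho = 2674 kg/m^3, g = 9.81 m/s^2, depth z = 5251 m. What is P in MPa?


P = rho * g * z / 1e6
= 2674 * 9.81 * 5251 / 1e6
= 137743916.94 / 1e6
= 137.7439 MPa

137.7439


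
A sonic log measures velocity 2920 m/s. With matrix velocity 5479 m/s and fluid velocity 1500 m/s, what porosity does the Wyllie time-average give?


1/V - 1/Vm = 1/2920 - 1/5479 = 0.00015995
1/Vf - 1/Vm = 1/1500 - 1/5479 = 0.00048415
phi = 0.00015995 / 0.00048415 = 0.3304

0.3304


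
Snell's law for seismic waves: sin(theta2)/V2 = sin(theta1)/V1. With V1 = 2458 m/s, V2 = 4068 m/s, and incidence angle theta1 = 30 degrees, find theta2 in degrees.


sin(theta1) = sin(30 deg) = 0.5
sin(theta2) = V2/V1 * sin(theta1) = 4068/2458 * 0.5 = 0.827502
theta2 = arcsin(0.827502) = 55.843 degrees

55.843


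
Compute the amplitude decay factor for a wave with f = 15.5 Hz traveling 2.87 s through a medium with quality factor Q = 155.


pi*f*t/Q = pi*15.5*2.87/155 = 0.901637
A/A0 = exp(-0.901637) = 0.405905

0.405905


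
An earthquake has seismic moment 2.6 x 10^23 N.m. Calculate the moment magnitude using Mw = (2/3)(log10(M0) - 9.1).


log10(M0) = log10(2.6 x 10^23) = 23.415
Mw = 2/3 * (23.415 - 9.1)
= 2/3 * 14.315
= 9.54

9.54


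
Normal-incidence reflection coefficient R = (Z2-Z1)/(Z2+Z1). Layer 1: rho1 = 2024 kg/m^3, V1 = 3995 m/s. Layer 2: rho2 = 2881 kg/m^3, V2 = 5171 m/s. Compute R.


Z1 = 2024 * 3995 = 8085880
Z2 = 2881 * 5171 = 14897651
R = (14897651 - 8085880) / (14897651 + 8085880) = 6811771 / 22983531 = 0.2964

0.2964


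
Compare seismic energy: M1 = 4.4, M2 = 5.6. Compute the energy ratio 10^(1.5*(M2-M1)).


M2 - M1 = 5.6 - 4.4 = 1.2
1.5 * 1.2 = 1.8
ratio = 10^1.8 = 63.1

63.1


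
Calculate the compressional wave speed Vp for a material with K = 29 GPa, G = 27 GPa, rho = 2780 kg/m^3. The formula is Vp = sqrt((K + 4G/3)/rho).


First compute the effective modulus:
K + 4G/3 = 29e9 + 4*27e9/3 = 65000000000.0 Pa
Then divide by density:
65000000000.0 / 2780 = 23381294.964 Pa/(kg/m^3)
Take the square root:
Vp = sqrt(23381294.964) = 4835.42 m/s

4835.42


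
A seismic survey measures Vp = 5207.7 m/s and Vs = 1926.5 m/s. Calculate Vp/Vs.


Vp/Vs = 5207.7 / 1926.5
= 2.7032

2.7032


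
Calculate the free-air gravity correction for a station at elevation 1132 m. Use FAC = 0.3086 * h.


FAC = 0.3086 * h
= 0.3086 * 1132
= 349.3352 mGal

349.3352


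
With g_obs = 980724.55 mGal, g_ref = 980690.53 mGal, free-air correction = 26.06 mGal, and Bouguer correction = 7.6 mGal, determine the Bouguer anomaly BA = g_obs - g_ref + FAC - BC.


BA = g_obs - g_ref + FAC - BC
= 980724.55 - 980690.53 + 26.06 - 7.6
= 52.48 mGal

52.48


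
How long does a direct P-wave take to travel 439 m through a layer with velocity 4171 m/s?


t = x / V
= 439 / 4171
= 0.1053 s

0.1053


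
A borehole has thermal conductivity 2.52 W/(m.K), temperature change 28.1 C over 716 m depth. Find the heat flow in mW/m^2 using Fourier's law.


q = k * dT / dz * 1000
= 2.52 * 28.1 / 716 * 1000
= 0.098899 * 1000
= 98.8994 mW/m^2

98.8994


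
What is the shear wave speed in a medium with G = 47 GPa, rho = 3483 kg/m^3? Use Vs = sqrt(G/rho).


Convert G to Pa: G = 47e9 Pa
Compute G/rho = 47e9 / 3483 = 13494114.2693
Vs = sqrt(13494114.2693) = 3673.43 m/s

3673.43


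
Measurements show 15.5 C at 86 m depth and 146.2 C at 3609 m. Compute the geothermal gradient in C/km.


dT = 146.2 - 15.5 = 130.7 C
dz = 3609 - 86 = 3523 m
gradient = dT/dz * 1000 = 130.7/3523 * 1000 = 37.0991 C/km

37.0991


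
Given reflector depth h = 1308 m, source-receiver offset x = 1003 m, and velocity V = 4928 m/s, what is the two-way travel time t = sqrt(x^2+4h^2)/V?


x^2 + 4h^2 = 1003^2 + 4*1308^2 = 1006009 + 6843456 = 7849465
sqrt(7849465) = 2801.6897
t = 2801.6897 / 4928 = 0.5685 s

0.5685


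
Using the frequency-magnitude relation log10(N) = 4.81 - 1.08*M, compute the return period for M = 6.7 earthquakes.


log10(N) = 4.81 - 1.08*6.7 = -2.426
N = 10^-2.426 = 0.00375
T = 1/N = 1/0.00375 = 266.6859 years

266.6859


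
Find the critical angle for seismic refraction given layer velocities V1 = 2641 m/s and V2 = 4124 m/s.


V1/V2 = 2641/4124 = 0.640398
theta_c = arcsin(0.640398) = 39.8215 degrees

39.8215


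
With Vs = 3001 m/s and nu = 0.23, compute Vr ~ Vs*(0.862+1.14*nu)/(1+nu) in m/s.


Numerator factor = 0.862 + 1.14*0.23 = 1.1242
Denominator = 1 + 0.23 = 1.23
Vr = 3001 * 1.1242 / 1.23 = 2742.87 m/s

2742.87


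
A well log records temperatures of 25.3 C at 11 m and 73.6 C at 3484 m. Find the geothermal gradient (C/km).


dT = 73.6 - 25.3 = 48.3 C
dz = 3484 - 11 = 3473 m
gradient = dT/dz * 1000 = 48.3/3473 * 1000 = 13.9073 C/km

13.9073


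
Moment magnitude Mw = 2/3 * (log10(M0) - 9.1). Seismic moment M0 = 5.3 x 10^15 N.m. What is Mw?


log10(M0) = log10(5.3 x 10^15) = 15.7243
Mw = 2/3 * (15.7243 - 9.1)
= 2/3 * 6.6243
= 4.42

4.42


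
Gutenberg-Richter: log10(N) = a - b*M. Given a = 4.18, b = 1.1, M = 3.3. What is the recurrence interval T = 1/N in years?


log10(N) = 4.18 - 1.1*3.3 = 0.55
N = 10^0.55 = 3.548134
T = 1/N = 1/3.548134 = 0.2818 years

0.2818


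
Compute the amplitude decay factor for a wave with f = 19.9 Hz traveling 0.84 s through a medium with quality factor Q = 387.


pi*f*t/Q = pi*19.9*0.84/387 = 0.135697
A/A0 = exp(-0.135697) = 0.873107

0.873107


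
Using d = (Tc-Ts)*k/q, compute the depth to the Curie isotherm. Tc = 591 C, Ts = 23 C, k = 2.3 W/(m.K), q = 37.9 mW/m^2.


T_Curie - T_surf = 591 - 23 = 568 C
Convert q to W/m^2: 37.9 mW/m^2 = 0.0379 W/m^2
d = 568 * 2.3 / 0.0379 = 34469.66 m

34469.66


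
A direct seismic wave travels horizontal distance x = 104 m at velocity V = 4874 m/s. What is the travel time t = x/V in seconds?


t = x / V
= 104 / 4874
= 0.0213 s

0.0213


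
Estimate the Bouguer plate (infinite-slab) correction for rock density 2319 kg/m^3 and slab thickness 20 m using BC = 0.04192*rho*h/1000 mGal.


BC = 0.04192 * rho * h / 1000
= 0.04192 * 2319 * 20 / 1000
= 1.9442 mGal

1.9442


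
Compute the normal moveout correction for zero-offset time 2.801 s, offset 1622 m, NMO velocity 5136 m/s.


x/Vnmo = 1622/5136 = 0.31581
(x/Vnmo)^2 = 0.099736
t0^2 = 7.845601
sqrt(7.845601 + 0.099736) = 2.818747
dt = 2.818747 - 2.801 = 0.017747

0.017747


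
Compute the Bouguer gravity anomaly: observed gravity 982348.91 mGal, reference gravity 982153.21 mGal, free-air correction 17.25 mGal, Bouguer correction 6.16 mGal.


BA = g_obs - g_ref + FAC - BC
= 982348.91 - 982153.21 + 17.25 - 6.16
= 206.79 mGal

206.79


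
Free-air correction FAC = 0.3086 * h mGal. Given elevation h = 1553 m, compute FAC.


FAC = 0.3086 * h
= 0.3086 * 1553
= 479.2558 mGal

479.2558


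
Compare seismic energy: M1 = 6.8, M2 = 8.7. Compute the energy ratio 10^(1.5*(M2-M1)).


M2 - M1 = 8.7 - 6.8 = 1.9
1.5 * 1.9 = 2.85
ratio = 10^2.85 = 707.95

707.95


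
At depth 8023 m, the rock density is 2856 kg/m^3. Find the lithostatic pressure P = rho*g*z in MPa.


P = rho * g * z / 1e6
= 2856 * 9.81 * 8023 / 1e6
= 224783279.28 / 1e6
= 224.7833 MPa

224.7833


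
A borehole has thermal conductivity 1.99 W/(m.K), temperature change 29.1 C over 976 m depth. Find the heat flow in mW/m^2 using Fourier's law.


q = k * dT / dz * 1000
= 1.99 * 29.1 / 976 * 1000
= 0.059333 * 1000
= 59.333 mW/m^2

59.333


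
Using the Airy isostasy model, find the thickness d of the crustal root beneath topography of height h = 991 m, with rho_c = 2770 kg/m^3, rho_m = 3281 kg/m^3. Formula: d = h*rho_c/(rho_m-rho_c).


rho_m - rho_c = 3281 - 2770 = 511
d = 991 * 2770 / 511
= 2745070 / 511
= 5371.96 m

5371.96


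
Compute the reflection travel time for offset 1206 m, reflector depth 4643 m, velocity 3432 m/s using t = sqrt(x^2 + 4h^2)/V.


x^2 + 4h^2 = 1206^2 + 4*4643^2 = 1454436 + 86229796 = 87684232
sqrt(87684232) = 9363.9859
t = 9363.9859 / 3432 = 2.7284 s

2.7284


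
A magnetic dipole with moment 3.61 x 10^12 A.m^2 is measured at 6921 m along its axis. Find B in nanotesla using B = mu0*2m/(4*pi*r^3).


m = 3.61 x 10^12 = 3610000000000 A.m^2
2m = 7220000000000 A.m^2
r^3 = 6921^3 = 331517567961
B = (4pi*10^-7) * 7220000000000 / (4*pi * 331517567961) * 1e9
= 9072919.583567 / 4165972624168.93 * 1e9
= 2177.8635 nT

2177.8635


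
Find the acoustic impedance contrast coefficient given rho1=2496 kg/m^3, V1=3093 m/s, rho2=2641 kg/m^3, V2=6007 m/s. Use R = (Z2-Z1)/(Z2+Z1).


Z1 = 2496 * 3093 = 7720128
Z2 = 2641 * 6007 = 15864487
R = (15864487 - 7720128) / (15864487 + 7720128) = 8144359 / 23584615 = 0.3453

0.3453


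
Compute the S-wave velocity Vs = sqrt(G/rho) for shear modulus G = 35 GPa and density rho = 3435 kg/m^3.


Convert G to Pa: G = 35e9 Pa
Compute G/rho = 35e9 / 3435 = 10189228.5298
Vs = sqrt(10189228.5298) = 3192.06 m/s

3192.06


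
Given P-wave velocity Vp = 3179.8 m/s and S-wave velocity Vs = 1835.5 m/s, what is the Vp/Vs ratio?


Vp/Vs = 3179.8 / 1835.5
= 1.7324

1.7324


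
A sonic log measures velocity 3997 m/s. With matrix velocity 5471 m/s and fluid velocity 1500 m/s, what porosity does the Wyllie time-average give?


1/V - 1/Vm = 1/3997 - 1/5471 = 6.741e-05
1/Vf - 1/Vm = 1/1500 - 1/5471 = 0.00048388
phi = 6.741e-05 / 0.00048388 = 0.1393

0.1393


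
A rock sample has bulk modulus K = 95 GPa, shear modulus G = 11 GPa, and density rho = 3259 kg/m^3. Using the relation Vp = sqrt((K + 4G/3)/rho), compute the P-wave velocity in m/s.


First compute the effective modulus:
K + 4G/3 = 95e9 + 4*11e9/3 = 109666666666.67 Pa
Then divide by density:
109666666666.67 / 3259 = 33650404.0094 Pa/(kg/m^3)
Take the square root:
Vp = sqrt(33650404.0094) = 5800.9 m/s

5800.9


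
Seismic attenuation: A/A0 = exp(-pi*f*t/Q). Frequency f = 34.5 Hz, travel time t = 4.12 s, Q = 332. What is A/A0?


pi*f*t/Q = pi*34.5*4.12/332 = 1.345018
A/A0 = exp(-1.345018) = 0.260535

0.260535


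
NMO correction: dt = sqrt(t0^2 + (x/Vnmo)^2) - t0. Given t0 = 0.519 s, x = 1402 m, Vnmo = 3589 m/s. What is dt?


x/Vnmo = 1402/3589 = 0.390638
(x/Vnmo)^2 = 0.152598
t0^2 = 0.269361
sqrt(0.269361 + 0.152598) = 0.649584
dt = 0.649584 - 0.519 = 0.130584

0.130584


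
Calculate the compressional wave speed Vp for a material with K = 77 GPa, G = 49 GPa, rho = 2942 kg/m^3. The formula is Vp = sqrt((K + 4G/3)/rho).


First compute the effective modulus:
K + 4G/3 = 77e9 + 4*49e9/3 = 142333333333.33 Pa
Then divide by density:
142333333333.33 / 2942 = 48379786.993 Pa/(kg/m^3)
Take the square root:
Vp = sqrt(48379786.993) = 6955.56 m/s

6955.56


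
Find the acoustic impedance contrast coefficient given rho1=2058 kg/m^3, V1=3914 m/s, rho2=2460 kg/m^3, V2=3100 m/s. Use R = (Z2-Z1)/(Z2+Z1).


Z1 = 2058 * 3914 = 8055012
Z2 = 2460 * 3100 = 7626000
R = (7626000 - 8055012) / (7626000 + 8055012) = -429012 / 15681012 = -0.0274

-0.0274


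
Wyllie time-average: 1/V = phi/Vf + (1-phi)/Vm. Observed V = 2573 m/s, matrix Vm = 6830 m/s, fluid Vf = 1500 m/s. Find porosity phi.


1/V - 1/Vm = 1/2573 - 1/6830 = 0.00024224
1/Vf - 1/Vm = 1/1500 - 1/6830 = 0.00052025
phi = 0.00024224 / 0.00052025 = 0.4656

0.4656


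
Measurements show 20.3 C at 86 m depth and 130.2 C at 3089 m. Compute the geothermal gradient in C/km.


dT = 130.2 - 20.3 = 109.9 C
dz = 3089 - 86 = 3003 m
gradient = dT/dz * 1000 = 109.9/3003 * 1000 = 36.5967 C/km

36.5967


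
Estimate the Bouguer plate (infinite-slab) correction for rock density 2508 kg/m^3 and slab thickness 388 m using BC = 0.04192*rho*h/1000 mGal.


BC = 0.04192 * rho * h / 1000
= 0.04192 * 2508 * 388 / 1000
= 40.7925 mGal

40.7925


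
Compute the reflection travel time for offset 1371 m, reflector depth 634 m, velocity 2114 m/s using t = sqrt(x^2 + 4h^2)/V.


x^2 + 4h^2 = 1371^2 + 4*634^2 = 1879641 + 1607824 = 3487465
sqrt(3487465) = 1867.4756
t = 1867.4756 / 2114 = 0.8834 s

0.8834


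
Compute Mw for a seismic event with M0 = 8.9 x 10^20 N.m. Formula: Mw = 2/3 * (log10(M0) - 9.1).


log10(M0) = log10(8.9 x 10^20) = 20.9494
Mw = 2/3 * (20.9494 - 9.1)
= 2/3 * 11.8494
= 7.9

7.9


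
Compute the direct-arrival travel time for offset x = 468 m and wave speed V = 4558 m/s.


t = x / V
= 468 / 4558
= 0.1027 s

0.1027


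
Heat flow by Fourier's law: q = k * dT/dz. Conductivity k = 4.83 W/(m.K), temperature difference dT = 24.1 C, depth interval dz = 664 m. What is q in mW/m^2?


q = k * dT / dz * 1000
= 4.83 * 24.1 / 664 * 1000
= 0.175306 * 1000
= 175.3057 mW/m^2

175.3057


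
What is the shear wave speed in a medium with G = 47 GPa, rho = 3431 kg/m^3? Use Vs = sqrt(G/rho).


Convert G to Pa: G = 47e9 Pa
Compute G/rho = 47e9 / 3431 = 13698630.137
Vs = sqrt(13698630.137) = 3701.17 m/s

3701.17


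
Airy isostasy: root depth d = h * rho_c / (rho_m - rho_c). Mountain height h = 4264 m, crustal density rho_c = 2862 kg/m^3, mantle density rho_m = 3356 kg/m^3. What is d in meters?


rho_m - rho_c = 3356 - 2862 = 494
d = 4264 * 2862 / 494
= 12203568 / 494
= 24703.58 m

24703.58


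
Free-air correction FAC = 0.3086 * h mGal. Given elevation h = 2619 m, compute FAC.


FAC = 0.3086 * h
= 0.3086 * 2619
= 808.2234 mGal

808.2234


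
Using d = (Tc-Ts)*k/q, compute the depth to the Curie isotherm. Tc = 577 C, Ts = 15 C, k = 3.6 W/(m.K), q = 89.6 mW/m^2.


T_Curie - T_surf = 577 - 15 = 562 C
Convert q to W/m^2: 89.6 mW/m^2 = 0.0896 W/m^2
d = 562 * 3.6 / 0.0896 = 22580.36 m

22580.36


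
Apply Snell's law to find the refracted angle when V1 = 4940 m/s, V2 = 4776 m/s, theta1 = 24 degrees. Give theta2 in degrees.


sin(theta1) = sin(24 deg) = 0.406737
sin(theta2) = V2/V1 * sin(theta1) = 4776/4940 * 0.406737 = 0.393234
theta2 = arcsin(0.393234) = 23.1559 degrees

23.1559


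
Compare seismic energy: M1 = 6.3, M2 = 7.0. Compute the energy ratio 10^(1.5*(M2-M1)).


M2 - M1 = 7.0 - 6.3 = 0.7
1.5 * 0.7 = 1.05
ratio = 10^1.05 = 11.22

11.22


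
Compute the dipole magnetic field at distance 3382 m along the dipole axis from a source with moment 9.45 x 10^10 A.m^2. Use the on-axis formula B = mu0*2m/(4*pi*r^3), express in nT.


m = 9.45 x 10^10 = 94500000000 A.m^2
2m = 189000000000 A.m^2
r^3 = 3382^3 = 38683058968
B = (4pi*10^-7) * 189000000000 / (4*pi * 38683058968) * 1e9
= 237504.404611 / 486105655489.0 * 1e9
= 488.586 nT

488.586


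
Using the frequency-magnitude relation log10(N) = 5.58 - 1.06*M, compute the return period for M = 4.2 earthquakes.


log10(N) = 5.58 - 1.06*4.2 = 1.128
N = 10^1.128 = 13.42765
T = 1/N = 1/13.42765 = 0.0745 years

0.0745


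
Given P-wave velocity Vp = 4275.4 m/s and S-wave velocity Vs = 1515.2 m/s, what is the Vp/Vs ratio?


Vp/Vs = 4275.4 / 1515.2
= 2.8217

2.8217


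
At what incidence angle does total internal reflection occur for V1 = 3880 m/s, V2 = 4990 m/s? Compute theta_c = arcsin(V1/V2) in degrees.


V1/V2 = 3880/4990 = 0.777555
theta_c = arcsin(0.777555) = 51.0373 degrees

51.0373


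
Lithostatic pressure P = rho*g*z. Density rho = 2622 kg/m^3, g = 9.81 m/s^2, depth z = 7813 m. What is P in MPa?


P = rho * g * z / 1e6
= 2622 * 9.81 * 7813 / 1e6
= 200964579.66 / 1e6
= 200.9646 MPa

200.9646


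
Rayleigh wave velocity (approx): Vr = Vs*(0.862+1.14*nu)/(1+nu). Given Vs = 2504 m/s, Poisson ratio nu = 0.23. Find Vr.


Numerator factor = 0.862 + 1.14*0.23 = 1.1242
Denominator = 1 + 0.23 = 1.23
Vr = 2504 * 1.1242 / 1.23 = 2288.62 m/s

2288.62


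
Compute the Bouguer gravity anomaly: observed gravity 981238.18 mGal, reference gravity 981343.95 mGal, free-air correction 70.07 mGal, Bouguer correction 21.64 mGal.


BA = g_obs - g_ref + FAC - BC
= 981238.18 - 981343.95 + 70.07 - 21.64
= -57.34 mGal

-57.34


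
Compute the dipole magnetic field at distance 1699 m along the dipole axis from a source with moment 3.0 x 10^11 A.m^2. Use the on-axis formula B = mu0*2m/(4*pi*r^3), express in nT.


m = 3.0 x 10^11 = 300000000000 A.m^2
2m = 600000000000 A.m^2
r^3 = 1699^3 = 4904335099
B = (4pi*10^-7) * 600000000000 / (4*pi * 4904335099) * 1e9
= 753982.236862 / 61629692471.04 * 1e9
= 12234.0743 nT

12234.0743


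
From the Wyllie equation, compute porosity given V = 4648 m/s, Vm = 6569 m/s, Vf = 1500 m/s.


1/V - 1/Vm = 1/4648 - 1/6569 = 6.292e-05
1/Vf - 1/Vm = 1/1500 - 1/6569 = 0.00051444
phi = 6.292e-05 / 0.00051444 = 0.1223

0.1223


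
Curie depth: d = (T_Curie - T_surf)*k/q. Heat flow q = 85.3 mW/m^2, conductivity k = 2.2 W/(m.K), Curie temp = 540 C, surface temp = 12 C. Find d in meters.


T_Curie - T_surf = 540 - 12 = 528 C
Convert q to W/m^2: 85.3 mW/m^2 = 0.0853 W/m^2
d = 528 * 2.2 / 0.0853 = 13617.82 m

13617.82


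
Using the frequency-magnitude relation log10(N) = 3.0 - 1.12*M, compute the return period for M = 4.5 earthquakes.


log10(N) = 3.0 - 1.12*4.5 = -2.04
N = 10^-2.04 = 0.00912
T = 1/N = 1/0.00912 = 109.6478 years

109.6478


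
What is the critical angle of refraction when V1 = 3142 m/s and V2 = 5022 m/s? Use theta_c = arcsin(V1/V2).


V1/V2 = 3142/5022 = 0.625647
theta_c = arcsin(0.625647) = 38.7297 degrees

38.7297


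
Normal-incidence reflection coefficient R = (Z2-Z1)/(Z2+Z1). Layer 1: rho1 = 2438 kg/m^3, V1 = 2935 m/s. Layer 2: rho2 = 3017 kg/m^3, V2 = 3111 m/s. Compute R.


Z1 = 2438 * 2935 = 7155530
Z2 = 3017 * 3111 = 9385887
R = (9385887 - 7155530) / (9385887 + 7155530) = 2230357 / 16541417 = 0.1348

0.1348


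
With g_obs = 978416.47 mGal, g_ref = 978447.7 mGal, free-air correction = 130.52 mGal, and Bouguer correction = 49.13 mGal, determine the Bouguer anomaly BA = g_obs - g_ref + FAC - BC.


BA = g_obs - g_ref + FAC - BC
= 978416.47 - 978447.7 + 130.52 - 49.13
= 50.16 mGal

50.16


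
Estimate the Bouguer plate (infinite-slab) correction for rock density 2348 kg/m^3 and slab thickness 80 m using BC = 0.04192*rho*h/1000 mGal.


BC = 0.04192 * rho * h / 1000
= 0.04192 * 2348 * 80 / 1000
= 7.8743 mGal

7.8743


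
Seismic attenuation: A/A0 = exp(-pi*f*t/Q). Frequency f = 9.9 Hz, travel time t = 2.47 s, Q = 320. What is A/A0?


pi*f*t/Q = pi*9.9*2.47/320 = 0.240067
A/A0 = exp(-0.240067) = 0.786575

0.786575


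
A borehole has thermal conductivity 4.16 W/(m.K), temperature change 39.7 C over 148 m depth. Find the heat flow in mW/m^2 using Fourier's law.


q = k * dT / dz * 1000
= 4.16 * 39.7 / 148 * 1000
= 1.115892 * 1000
= 1115.8919 mW/m^2

1115.8919


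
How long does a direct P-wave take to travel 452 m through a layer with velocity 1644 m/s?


t = x / V
= 452 / 1644
= 0.2749 s

0.2749


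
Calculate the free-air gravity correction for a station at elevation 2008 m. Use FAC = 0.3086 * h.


FAC = 0.3086 * h
= 0.3086 * 2008
= 619.6688 mGal

619.6688


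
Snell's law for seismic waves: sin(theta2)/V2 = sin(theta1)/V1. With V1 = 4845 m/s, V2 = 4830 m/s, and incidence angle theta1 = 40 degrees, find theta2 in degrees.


sin(theta1) = sin(40 deg) = 0.642788
sin(theta2) = V2/V1 * sin(theta1) = 4830/4845 * 0.642788 = 0.640798
theta2 = arcsin(0.640798) = 39.8513 degrees

39.8513


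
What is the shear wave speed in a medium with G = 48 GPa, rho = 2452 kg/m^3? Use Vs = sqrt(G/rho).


Convert G to Pa: G = 48e9 Pa
Compute G/rho = 48e9 / 2452 = 19575856.4437
Vs = sqrt(19575856.4437) = 4424.46 m/s

4424.46


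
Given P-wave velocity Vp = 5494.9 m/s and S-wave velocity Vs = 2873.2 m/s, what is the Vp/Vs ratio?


Vp/Vs = 5494.9 / 2873.2
= 1.9125

1.9125


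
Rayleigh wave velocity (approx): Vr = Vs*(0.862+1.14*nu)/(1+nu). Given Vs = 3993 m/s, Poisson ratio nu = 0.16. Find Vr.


Numerator factor = 0.862 + 1.14*0.16 = 1.0444
Denominator = 1 + 0.16 = 1.16
Vr = 3993 * 1.0444 / 1.16 = 3595.08 m/s

3595.08


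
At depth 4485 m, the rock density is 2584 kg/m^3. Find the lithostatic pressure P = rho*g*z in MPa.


P = rho * g * z / 1e6
= 2584 * 9.81 * 4485 / 1e6
= 113690444.4 / 1e6
= 113.6904 MPa

113.6904


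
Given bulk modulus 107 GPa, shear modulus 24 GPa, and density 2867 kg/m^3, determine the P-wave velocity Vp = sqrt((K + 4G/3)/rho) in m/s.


First compute the effective modulus:
K + 4G/3 = 107e9 + 4*24e9/3 = 139000000000.0 Pa
Then divide by density:
139000000000.0 / 2867 = 48482734.5657 Pa/(kg/m^3)
Take the square root:
Vp = sqrt(48482734.5657) = 6962.95 m/s

6962.95


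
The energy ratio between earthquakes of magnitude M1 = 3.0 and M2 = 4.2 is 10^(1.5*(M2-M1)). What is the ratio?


M2 - M1 = 4.2 - 3.0 = 1.2
1.5 * 1.2 = 1.8
ratio = 10^1.8 = 63.1

63.1


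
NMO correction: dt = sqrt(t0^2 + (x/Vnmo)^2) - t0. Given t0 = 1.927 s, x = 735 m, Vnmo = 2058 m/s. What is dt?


x/Vnmo = 735/2058 = 0.357143
(x/Vnmo)^2 = 0.127551
t0^2 = 3.713329
sqrt(3.713329 + 0.127551) = 1.959816
dt = 1.959816 - 1.927 = 0.032816

0.032816


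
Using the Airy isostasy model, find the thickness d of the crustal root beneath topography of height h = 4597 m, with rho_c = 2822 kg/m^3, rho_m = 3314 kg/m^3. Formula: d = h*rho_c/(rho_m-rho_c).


rho_m - rho_c = 3314 - 2822 = 492
d = 4597 * 2822 / 492
= 12972734 / 492
= 26367.35 m

26367.35


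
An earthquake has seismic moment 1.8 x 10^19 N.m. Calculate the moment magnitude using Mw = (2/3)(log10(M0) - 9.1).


log10(M0) = log10(1.8 x 10^19) = 19.2553
Mw = 2/3 * (19.2553 - 9.1)
= 2/3 * 10.1553
= 6.77

6.77


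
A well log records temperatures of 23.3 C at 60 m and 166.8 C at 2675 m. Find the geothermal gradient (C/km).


dT = 166.8 - 23.3 = 143.5 C
dz = 2675 - 60 = 2615 m
gradient = dT/dz * 1000 = 143.5/2615 * 1000 = 54.8757 C/km

54.8757


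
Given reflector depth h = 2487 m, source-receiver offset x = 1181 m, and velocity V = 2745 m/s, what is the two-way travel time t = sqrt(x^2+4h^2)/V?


x^2 + 4h^2 = 1181^2 + 4*2487^2 = 1394761 + 24740676 = 26135437
sqrt(26135437) = 5112.283
t = 5112.283 / 2745 = 1.8624 s

1.8624


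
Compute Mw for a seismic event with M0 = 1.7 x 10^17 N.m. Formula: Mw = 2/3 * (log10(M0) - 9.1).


log10(M0) = log10(1.7 x 10^17) = 17.2304
Mw = 2/3 * (17.2304 - 9.1)
= 2/3 * 8.1304
= 5.42

5.42


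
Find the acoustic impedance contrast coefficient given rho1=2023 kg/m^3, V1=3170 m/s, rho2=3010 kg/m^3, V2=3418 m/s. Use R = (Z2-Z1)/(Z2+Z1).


Z1 = 2023 * 3170 = 6412910
Z2 = 3010 * 3418 = 10288180
R = (10288180 - 6412910) / (10288180 + 6412910) = 3875270 / 16701090 = 0.232

0.232


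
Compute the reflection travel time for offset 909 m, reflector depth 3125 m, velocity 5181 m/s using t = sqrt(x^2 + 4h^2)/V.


x^2 + 4h^2 = 909^2 + 4*3125^2 = 826281 + 39062500 = 39888781
sqrt(39888781) = 6315.7566
t = 6315.7566 / 5181 = 1.219 s

1.219


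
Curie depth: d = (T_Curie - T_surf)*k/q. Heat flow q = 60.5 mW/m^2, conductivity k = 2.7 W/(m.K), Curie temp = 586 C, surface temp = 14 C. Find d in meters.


T_Curie - T_surf = 586 - 14 = 572 C
Convert q to W/m^2: 60.5 mW/m^2 = 0.0605 W/m^2
d = 572 * 2.7 / 0.0605 = 25527.27 m

25527.27


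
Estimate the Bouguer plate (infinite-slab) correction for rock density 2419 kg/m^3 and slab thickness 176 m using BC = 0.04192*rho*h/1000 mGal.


BC = 0.04192 * rho * h / 1000
= 0.04192 * 2419 * 176 / 1000
= 17.8472 mGal

17.8472


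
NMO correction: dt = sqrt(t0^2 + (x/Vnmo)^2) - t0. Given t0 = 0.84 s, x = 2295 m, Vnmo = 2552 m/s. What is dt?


x/Vnmo = 2295/2552 = 0.899295
(x/Vnmo)^2 = 0.808731
t0^2 = 0.7056
sqrt(0.7056 + 0.808731) = 1.230582
dt = 1.230582 - 0.84 = 0.390582

0.390582
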